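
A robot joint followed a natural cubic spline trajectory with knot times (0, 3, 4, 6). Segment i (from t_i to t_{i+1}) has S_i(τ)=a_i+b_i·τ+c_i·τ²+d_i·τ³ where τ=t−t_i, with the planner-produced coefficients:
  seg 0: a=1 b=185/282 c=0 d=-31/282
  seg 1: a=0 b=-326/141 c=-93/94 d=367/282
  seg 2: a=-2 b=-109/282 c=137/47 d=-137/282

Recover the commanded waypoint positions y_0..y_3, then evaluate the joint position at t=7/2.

y_0 = S_0(0) = a_0 = 1
y_1 = S_1(0) = a_1 = 0
y_2 = S_2(0) = a_2 = -2
y_3 = S_2(2) = 5
t_q=7/2 is in segment 1 (τ=1/2); S_1(τ)=-933/752

y_0=1 y_1=0 y_2=-2 y_3=5
S(7/2) = -933/752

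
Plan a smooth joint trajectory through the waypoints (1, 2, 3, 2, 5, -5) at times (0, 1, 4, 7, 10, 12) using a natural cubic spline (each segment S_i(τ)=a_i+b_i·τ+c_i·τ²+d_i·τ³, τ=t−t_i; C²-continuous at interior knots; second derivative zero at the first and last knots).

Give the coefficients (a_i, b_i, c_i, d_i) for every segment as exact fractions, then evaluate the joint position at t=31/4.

Δ: Δ0=1, Δ1=1/3, Δ2=-1/3, Δ3=1, Δ4=-5
row 1: diag=8, rhs=-4; c'=3/8, d'=-1/2
row 2: denom=12−3·3/8=87/8; d'=(-4−3·-1/2)/(87/8)=-20/87
row 3: denom=12−3·8/29=324/29; d'=(8−3·-20/87)/(324/29)=7/9
row 4: denom=10−3·29/108=331/36; d'=(-36−3·7/9)/(331/36)=-1380/331
back: M4=-1380/331
back: M3=7/9−29/108·-1380/331=628/331
back: M2=-20/87−8/29·628/331=-748/993
back: M1=-1/2−3/8·-748/993=-72/331
M: M0=0, M1=-72/331, M2=-748/993, M3=628/331, M4=-1380/331, M5=0
seg 0: a=1, c=M0/2=0, d=(M1−M0)/(6·1)=-12/331, b=Δ0−h0·(2M0+M1)/6=343/331
seg 1: a=2, c=M1/2=-36/331, d=(M2−M1)/(6·3)=-266/8937, b=Δ1−h1·(2M1+M2)/6=307/331
seg 2: a=3, c=M2/2=-374/993, d=(M3−M2)/(6·3)=1316/8937, b=Δ2−h2·(2M2+M3)/6=-175/331
seg 3: a=2, c=M3/2=314/331, d=(M4−M3)/(6·3)=-1004/2979, b=Δ3−h3·(2M3+M4)/6=393/331
seg 4: a=5, c=M4/2=-690/331, d=(M5−M4)/(6·2)=115/331, b=Δ4−h4·(2M4+M5)/6=-735/331
t_q=31/4 → seg 3, τ=3/4; S=2+393/331·τ+314/331·τ²+-1004/2979·τ³=17381/5296

  seg 0: a=1 b=343/331 c=0 d=-12/331
  seg 1: a=2 b=307/331 c=-36/331 d=-266/8937
  seg 2: a=3 b=-175/331 c=-374/993 d=1316/8937
  seg 3: a=2 b=393/331 c=314/331 d=-1004/2979
  seg 4: a=5 b=-735/331 c=-690/331 d=115/331
S(31/4) = 17381/5296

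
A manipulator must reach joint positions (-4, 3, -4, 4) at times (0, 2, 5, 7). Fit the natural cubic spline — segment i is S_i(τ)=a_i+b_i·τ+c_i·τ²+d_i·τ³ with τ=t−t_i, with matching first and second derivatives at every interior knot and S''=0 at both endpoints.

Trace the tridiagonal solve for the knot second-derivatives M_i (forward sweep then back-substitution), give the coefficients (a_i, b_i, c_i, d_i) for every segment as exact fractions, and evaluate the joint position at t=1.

  seg 0: a=-4 b=2839/546 c=0 d=-116/273
  seg 1: a=3 b=55/546 c=-232/91 d=73/126
  seg 2: a=-4 b=122/273 c=485/182 d=-485/1092
S(1) = 141/182

Δ: Δ0=7/2, Δ1=-7/3, Δ2=4
row 1: diag=10, rhs=-35; c'=3/10, d'=-7/2
row 2: denom=10−3·3/10=91/10; d'=(38−3·-7/2)/(91/10)=485/91
back: M2=485/91
back: M1=-7/2−3/10·485/91=-464/91
M: M0=0, M1=-464/91, M2=485/91, M3=0
seg 0: a=-4, c=M0/2=0, d=(M1−M0)/(6·2)=-116/273, b=Δ0−h0·(2M0+M1)/6=2839/546
seg 1: a=3, c=M1/2=-232/91, d=(M2−M1)/(6·3)=73/126, b=Δ1−h1·(2M1+M2)/6=55/546
seg 2: a=-4, c=M2/2=485/182, d=(M3−M2)/(6·2)=-485/1092, b=Δ2−h2·(2M2+M3)/6=122/273
t_q=1 → seg 0, τ=1; S=-4+2839/546·τ+0·τ²+-116/273·τ³=141/182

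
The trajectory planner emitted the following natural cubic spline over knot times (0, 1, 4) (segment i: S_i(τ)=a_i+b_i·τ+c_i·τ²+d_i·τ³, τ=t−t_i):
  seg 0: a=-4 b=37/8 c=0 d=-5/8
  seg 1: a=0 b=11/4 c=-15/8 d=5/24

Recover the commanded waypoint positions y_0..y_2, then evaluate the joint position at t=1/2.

y_0=-4 y_1=0 y_2=-3
S(1/2) = -113/64

y_0 = S_0(0) = a_0 = -4
y_1 = S_1(0) = a_1 = 0
y_2 = S_1(3) = -3
t_q=1/2 is in segment 0 (τ=1/2); S_0(τ)=-113/64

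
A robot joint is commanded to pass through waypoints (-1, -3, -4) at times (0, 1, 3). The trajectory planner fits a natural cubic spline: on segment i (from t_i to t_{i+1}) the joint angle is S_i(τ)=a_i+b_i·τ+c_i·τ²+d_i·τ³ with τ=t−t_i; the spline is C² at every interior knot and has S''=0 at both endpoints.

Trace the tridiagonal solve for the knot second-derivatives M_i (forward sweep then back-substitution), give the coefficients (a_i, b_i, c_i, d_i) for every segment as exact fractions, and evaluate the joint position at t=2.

Δ: Δ0=-2, Δ1=-1/2
row 1: diag=6, rhs=9; c'=1/3, d'=3/2
back: M1=3/2
M: M0=0, M1=3/2, M2=0
seg 0: a=-1, c=M0/2=0, d=(M1−M0)/(6·1)=1/4, b=Δ0−h0·(2M0+M1)/6=-9/4
seg 1: a=-3, c=M1/2=3/4, d=(M2−M1)/(6·2)=-1/8, b=Δ1−h1·(2M1+M2)/6=-3/2
t_q=2 → seg 1, τ=1; S=-3+-3/2·τ+3/4·τ²+-1/8·τ³=-31/8

  seg 0: a=-1 b=-9/4 c=0 d=1/4
  seg 1: a=-3 b=-3/2 c=3/4 d=-1/8
S(2) = -31/8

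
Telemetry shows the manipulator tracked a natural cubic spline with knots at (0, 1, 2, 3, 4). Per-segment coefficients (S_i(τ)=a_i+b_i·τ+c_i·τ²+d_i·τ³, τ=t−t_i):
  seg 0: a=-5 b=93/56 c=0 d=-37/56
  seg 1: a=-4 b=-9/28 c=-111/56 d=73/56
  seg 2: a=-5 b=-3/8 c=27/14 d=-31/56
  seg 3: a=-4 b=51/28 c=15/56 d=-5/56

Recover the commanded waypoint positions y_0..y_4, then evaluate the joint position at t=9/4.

y_0 = S_0(0) = a_0 = -5
y_1 = S_1(0) = a_1 = -4
y_2 = S_2(0) = a_2 = -5
y_3 = S_3(0) = a_3 = -4
y_4 = S_3(1) = -2
t_q=9/4 is in segment 2 (τ=1/4); S_2(τ)=-17855/3584

y_0=-5 y_1=-4 y_2=-5 y_3=-4 y_4=-2
S(9/4) = -17855/3584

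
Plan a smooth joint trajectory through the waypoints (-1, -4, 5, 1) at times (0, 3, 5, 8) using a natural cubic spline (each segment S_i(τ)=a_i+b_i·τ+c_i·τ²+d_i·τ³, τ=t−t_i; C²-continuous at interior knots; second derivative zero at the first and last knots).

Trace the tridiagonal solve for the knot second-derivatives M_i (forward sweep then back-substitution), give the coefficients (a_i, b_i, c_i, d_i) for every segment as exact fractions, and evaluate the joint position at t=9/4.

  seg 0: a=-1 b=-37/12 c=0 d=25/108
  seg 1: a=-4 b=19/6 c=25/12 d=-17/24
  seg 2: a=5 b=3 c=-13/6 d=13/54
S(9/4) = -1357/256

Δ: Δ0=-1, Δ1=9/2, Δ2=-4/3
row 1: diag=10, rhs=33; c'=1/5, d'=33/10
row 2: denom=10−2·1/5=48/5; d'=(-35−2·33/10)/(48/5)=-13/3
back: M2=-13/3
back: M1=33/10−1/5·-13/3=25/6
M: M0=0, M1=25/6, M2=-13/3, M3=0
seg 0: a=-1, c=M0/2=0, d=(M1−M0)/(6·3)=25/108, b=Δ0−h0·(2M0+M1)/6=-37/12
seg 1: a=-4, c=M1/2=25/12, d=(M2−M1)/(6·2)=-17/24, b=Δ1−h1·(2M1+M2)/6=19/6
seg 2: a=5, c=M2/2=-13/6, d=(M3−M2)/(6·3)=13/54, b=Δ2−h2·(2M2+M3)/6=3
t_q=9/4 → seg 0, τ=9/4; S=-1+-37/12·τ+0·τ²+25/108·τ³=-1357/256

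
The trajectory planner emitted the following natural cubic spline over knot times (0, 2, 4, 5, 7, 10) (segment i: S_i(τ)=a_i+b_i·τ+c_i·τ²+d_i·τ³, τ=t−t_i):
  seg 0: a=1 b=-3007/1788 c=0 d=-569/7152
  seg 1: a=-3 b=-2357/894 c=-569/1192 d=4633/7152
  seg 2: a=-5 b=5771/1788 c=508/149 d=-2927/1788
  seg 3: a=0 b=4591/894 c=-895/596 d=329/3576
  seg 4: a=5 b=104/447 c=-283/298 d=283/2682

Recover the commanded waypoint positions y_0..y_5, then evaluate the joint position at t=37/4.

y_0=1 y_1=-3 y_2=-5 y_3=0 y_4=5 y_5=0
S(37/4) = 36575/19072

y_0 = S_0(0) = a_0 = 1
y_1 = S_1(0) = a_1 = -3
y_2 = S_2(0) = a_2 = -5
y_3 = S_3(0) = a_3 = 0
y_4 = S_4(0) = a_4 = 5
y_5 = S_4(3) = 0
t_q=37/4 is in segment 4 (τ=9/4); S_4(τ)=36575/19072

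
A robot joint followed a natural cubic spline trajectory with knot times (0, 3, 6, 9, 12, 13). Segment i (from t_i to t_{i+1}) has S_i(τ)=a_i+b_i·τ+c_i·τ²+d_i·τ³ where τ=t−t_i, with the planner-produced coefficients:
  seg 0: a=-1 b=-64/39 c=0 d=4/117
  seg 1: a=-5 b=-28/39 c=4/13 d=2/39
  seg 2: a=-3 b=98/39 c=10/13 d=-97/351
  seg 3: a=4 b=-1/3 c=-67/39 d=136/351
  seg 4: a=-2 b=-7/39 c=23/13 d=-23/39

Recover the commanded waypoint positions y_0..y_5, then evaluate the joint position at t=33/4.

y_0=-1 y_1=-5 y_2=-3 y_3=4 y_4=-2 y_5=-1
S(33/4) = 2829/832

y_0 = S_0(0) = a_0 = -1
y_1 = S_1(0) = a_1 = -5
y_2 = S_2(0) = a_2 = -3
y_3 = S_3(0) = a_3 = 4
y_4 = S_4(0) = a_4 = -2
y_5 = S_4(1) = -1
t_q=33/4 is in segment 2 (τ=9/4); S_2(τ)=2829/832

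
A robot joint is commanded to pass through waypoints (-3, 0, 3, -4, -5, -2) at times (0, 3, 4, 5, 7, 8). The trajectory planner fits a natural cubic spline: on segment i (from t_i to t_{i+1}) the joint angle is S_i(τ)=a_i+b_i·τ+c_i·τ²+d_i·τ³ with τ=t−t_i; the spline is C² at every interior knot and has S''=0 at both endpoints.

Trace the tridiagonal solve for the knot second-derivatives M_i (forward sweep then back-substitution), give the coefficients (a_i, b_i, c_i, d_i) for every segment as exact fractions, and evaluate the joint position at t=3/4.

Δ: Δ0=1, Δ1=3, Δ2=-7, Δ3=-1/2, Δ4=3
row 1: diag=8, rhs=12; c'=1/8, d'=3/2
row 2: denom=4−1·1/8=31/8; d'=(-60−1·3/2)/(31/8)=-492/31
row 3: denom=6−1·8/31=178/31; d'=(39−1·-492/31)/(178/31)=1701/178
row 4: denom=6−2·31/89=472/89; d'=(21−2·1701/178)/(472/89)=21/59
back: M4=21/59
back: M3=1701/178−31/89·21/59=1113/118
back: M2=-492/31−8/31·1113/118=-1080/59
back: M1=3/2−1/8·-1080/59=447/118
M: M0=0, M1=447/118, M2=-1080/59, M3=1113/118, M4=21/59, M5=0
seg 0: a=-3, c=M0/2=0, d=(M1−M0)/(6·3)=149/708, b=Δ0−h0·(2M0+M1)/6=-211/236
seg 1: a=0, c=M1/2=447/236, d=(M2−M1)/(6·1)=-869/236, b=Δ1−h1·(2M1+M2)/6=565/118
seg 2: a=3, c=M2/2=-540/59, d=(M3−M2)/(6·1)=1091/236, b=Δ2−h2·(2M2+M3)/6=-583/236
seg 3: a=-4, c=M3/2=1113/236, d=(M4−M3)/(6·2)=-357/472, b=Δ3−h3·(2M3+M4)/6=-815/118
seg 4: a=-5, c=M4/2=21/118, d=(M5−M4)/(6·1)=-7/118, b=Δ4−h4·(2M4+M5)/6=170/59
t_q=3/4 → seg 0, τ=3/4; S=-3+-211/236·τ+0·τ²+149/708·τ³=-54099/15104

  seg 0: a=-3 b=-211/236 c=0 d=149/708
  seg 1: a=0 b=565/118 c=447/236 d=-869/236
  seg 2: a=3 b=-583/236 c=-540/59 d=1091/236
  seg 3: a=-4 b=-815/118 c=1113/236 d=-357/472
  seg 4: a=-5 b=170/59 c=21/118 d=-7/118
S(3/4) = -54099/15104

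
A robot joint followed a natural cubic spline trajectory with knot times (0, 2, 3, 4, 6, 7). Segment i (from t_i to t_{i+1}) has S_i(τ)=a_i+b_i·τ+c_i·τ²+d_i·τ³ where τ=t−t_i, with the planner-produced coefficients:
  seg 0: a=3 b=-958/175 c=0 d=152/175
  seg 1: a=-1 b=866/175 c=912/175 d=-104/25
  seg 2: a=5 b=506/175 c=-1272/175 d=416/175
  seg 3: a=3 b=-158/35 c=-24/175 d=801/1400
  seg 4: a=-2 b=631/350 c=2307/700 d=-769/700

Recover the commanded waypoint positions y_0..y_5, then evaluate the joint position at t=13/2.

y_0=3 y_1=-1 y_2=5 y_3=3 y_4=-2 y_5=2
S(13/2) = -2307/5600

y_0 = S_0(0) = a_0 = 3
y_1 = S_1(0) = a_1 = -1
y_2 = S_2(0) = a_2 = 5
y_3 = S_3(0) = a_3 = 3
y_4 = S_4(0) = a_4 = -2
y_5 = S_4(1) = 2
t_q=13/2 is in segment 4 (τ=1/2); S_4(τ)=-2307/5600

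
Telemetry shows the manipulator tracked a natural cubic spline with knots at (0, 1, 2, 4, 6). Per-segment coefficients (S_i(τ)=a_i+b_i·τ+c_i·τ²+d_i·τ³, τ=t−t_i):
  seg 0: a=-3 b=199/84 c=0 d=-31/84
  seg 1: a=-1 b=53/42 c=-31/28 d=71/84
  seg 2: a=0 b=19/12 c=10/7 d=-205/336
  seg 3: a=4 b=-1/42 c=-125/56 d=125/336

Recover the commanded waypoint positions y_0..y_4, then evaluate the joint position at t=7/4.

y_0=-3 y_1=-1 y_2=0 y_3=4 y_4=-2
S(7/4) = -573/1792

y_0 = S_0(0) = a_0 = -3
y_1 = S_1(0) = a_1 = -1
y_2 = S_2(0) = a_2 = 0
y_3 = S_3(0) = a_3 = 4
y_4 = S_3(2) = -2
t_q=7/4 is in segment 1 (τ=3/4); S_1(τ)=-573/1792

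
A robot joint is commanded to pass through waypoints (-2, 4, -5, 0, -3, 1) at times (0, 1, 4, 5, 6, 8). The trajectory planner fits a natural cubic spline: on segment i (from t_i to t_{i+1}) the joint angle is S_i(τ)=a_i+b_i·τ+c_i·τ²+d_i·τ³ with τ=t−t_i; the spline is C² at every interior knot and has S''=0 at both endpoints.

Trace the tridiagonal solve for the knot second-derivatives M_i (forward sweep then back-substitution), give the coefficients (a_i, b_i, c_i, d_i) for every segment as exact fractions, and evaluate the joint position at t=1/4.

  seg 0: a=-2 b=9615/1217 c=0 d=-2313/1217
  seg 1: a=4 b=2676/1217 c=-6939/1217 d=1610/1217
  seg 2: a=-5 b=4512/1217 c=7551/1217 d=-5978/1217
  seg 3: a=0 b=1680/1217 c=-10383/1217 d=5052/1217
  seg 4: a=-3 b=-3930/1217 c=4773/1217 d=-1591/2434
S(1/4) = -4249/77888

Δ: Δ0=6, Δ1=-3, Δ2=5, Δ3=-3, Δ4=2
row 1: diag=8, rhs=-54; c'=3/8, d'=-27/4
row 2: denom=8−3·3/8=55/8; d'=(48−3·-27/4)/(55/8)=546/55
row 3: denom=4−1·8/55=212/55; d'=(-48−1·546/55)/(212/55)=-1593/106
row 4: denom=6−1·55/212=1217/212; d'=(30−1·-1593/106)/(1217/212)=9546/1217
back: M4=9546/1217
back: M3=-1593/106−55/212·9546/1217=-20766/1217
back: M2=546/55−8/55·-20766/1217=15102/1217
back: M1=-27/4−3/8·15102/1217=-13878/1217
M: M0=0, M1=-13878/1217, M2=15102/1217, M3=-20766/1217, M4=9546/1217, M5=0
seg 0: a=-2, c=M0/2=0, d=(M1−M0)/(6·1)=-2313/1217, b=Δ0−h0·(2M0+M1)/6=9615/1217
seg 1: a=4, c=M1/2=-6939/1217, d=(M2−M1)/(6·3)=1610/1217, b=Δ1−h1·(2M1+M2)/6=2676/1217
seg 2: a=-5, c=M2/2=7551/1217, d=(M3−M2)/(6·1)=-5978/1217, b=Δ2−h2·(2M2+M3)/6=4512/1217
seg 3: a=0, c=M3/2=-10383/1217, d=(M4−M3)/(6·1)=5052/1217, b=Δ3−h3·(2M3+M4)/6=1680/1217
seg 4: a=-3, c=M4/2=4773/1217, d=(M5−M4)/(6·2)=-1591/2434, b=Δ4−h4·(2M4+M5)/6=-3930/1217
t_q=1/4 → seg 0, τ=1/4; S=-2+9615/1217·τ+0·τ²+-2313/1217·τ³=-4249/77888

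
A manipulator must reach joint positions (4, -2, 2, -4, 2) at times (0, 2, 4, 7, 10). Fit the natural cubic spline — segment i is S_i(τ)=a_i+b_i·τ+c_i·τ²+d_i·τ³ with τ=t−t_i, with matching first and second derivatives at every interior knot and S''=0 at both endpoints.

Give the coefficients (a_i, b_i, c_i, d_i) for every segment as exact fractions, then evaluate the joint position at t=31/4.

  seg 0: a=4 b=-129/28 c=0 d=45/112
  seg 1: a=-2 b=3/14 c=135/56 d=-85/112
  seg 2: a=2 b=3/4 c=-15/7 d=103/252
  seg 3: a=-4 b=-15/14 c=43/28 d=-43/252
S(31/4) = -1027/256

Δ: Δ0=-3, Δ1=2, Δ2=-2, Δ3=2
row 1: diag=8, rhs=30; c'=1/4, d'=15/4
row 2: denom=10−2·1/4=19/2; d'=(-24−2·15/4)/(19/2)=-63/19
row 3: denom=12−3·6/19=210/19; d'=(24−3·-63/19)/(210/19)=43/14
back: M3=43/14
back: M2=-63/19−6/19·43/14=-30/7
back: M1=15/4−1/4·-30/7=135/28
M: M0=0, M1=135/28, M2=-30/7, M3=43/14, M4=0
seg 0: a=4, c=M0/2=0, d=(M1−M0)/(6·2)=45/112, b=Δ0−h0·(2M0+M1)/6=-129/28
seg 1: a=-2, c=M1/2=135/56, d=(M2−M1)/(6·2)=-85/112, b=Δ1−h1·(2M1+M2)/6=3/14
seg 2: a=2, c=M2/2=-15/7, d=(M3−M2)/(6·3)=103/252, b=Δ2−h2·(2M2+M3)/6=3/4
seg 3: a=-4, c=M3/2=43/28, d=(M4−M3)/(6·3)=-43/252, b=Δ3−h3·(2M3+M4)/6=-15/14
t_q=31/4 → seg 3, τ=3/4; S=-4+-15/14·τ+43/28·τ²+-43/252·τ³=-1027/256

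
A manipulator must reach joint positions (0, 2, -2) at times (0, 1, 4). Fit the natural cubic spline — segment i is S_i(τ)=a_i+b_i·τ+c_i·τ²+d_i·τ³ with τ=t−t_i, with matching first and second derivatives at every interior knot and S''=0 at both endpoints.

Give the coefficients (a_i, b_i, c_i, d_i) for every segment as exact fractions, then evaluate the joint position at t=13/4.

Δ: Δ0=2, Δ1=-4/3
row 1: diag=8, rhs=-20; c'=3/8, d'=-5/2
back: M1=-5/2
M: M0=0, M1=-5/2, M2=0
seg 0: a=0, c=M0/2=0, d=(M1−M0)/(6·1)=-5/12, b=Δ0−h0·(2M0+M1)/6=29/12
seg 1: a=2, c=M1/2=-5/4, d=(M2−M1)/(6·3)=5/36, b=Δ1−h1·(2M1+M2)/6=7/6
t_q=13/4 → seg 1, τ=9/4; S=2+7/6·τ+-5/4·τ²+5/36·τ³=-31/256

  seg 0: a=0 b=29/12 c=0 d=-5/12
  seg 1: a=2 b=7/6 c=-5/4 d=5/36
S(13/4) = -31/256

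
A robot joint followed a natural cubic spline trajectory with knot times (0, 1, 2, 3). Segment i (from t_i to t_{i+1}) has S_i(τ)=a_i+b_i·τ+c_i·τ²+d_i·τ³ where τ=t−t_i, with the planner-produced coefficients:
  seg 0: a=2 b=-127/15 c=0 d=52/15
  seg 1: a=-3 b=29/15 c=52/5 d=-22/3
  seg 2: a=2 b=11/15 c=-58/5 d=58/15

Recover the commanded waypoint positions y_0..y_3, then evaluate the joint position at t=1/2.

y_0=2 y_1=-3 y_2=2 y_3=-5
S(1/2) = -9/5

y_0 = S_0(0) = a_0 = 2
y_1 = S_1(0) = a_1 = -3
y_2 = S_2(0) = a_2 = 2
y_3 = S_2(1) = -5
t_q=1/2 is in segment 0 (τ=1/2); S_0(τ)=-9/5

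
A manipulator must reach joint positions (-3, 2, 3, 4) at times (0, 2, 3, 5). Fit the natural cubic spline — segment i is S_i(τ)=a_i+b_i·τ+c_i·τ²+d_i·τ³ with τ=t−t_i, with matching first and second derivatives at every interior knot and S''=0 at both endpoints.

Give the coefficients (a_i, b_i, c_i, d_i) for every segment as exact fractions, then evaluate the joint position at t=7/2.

  seg 0: a=-3 b=209/70 c=0 d=-17/140
  seg 1: a=2 b=107/70 c=-51/70 d=1/5
  seg 2: a=3 b=47/70 c=-9/70 d=3/140
S(7/2) = 529/160

Δ: Δ0=5/2, Δ1=1, Δ2=1/2
row 1: diag=6, rhs=-9; c'=1/6, d'=-3/2
row 2: denom=6−1·1/6=35/6; d'=(-3−1·-3/2)/(35/6)=-9/35
back: M2=-9/35
back: M1=-3/2−1/6·-9/35=-51/35
M: M0=0, M1=-51/35, M2=-9/35, M3=0
seg 0: a=-3, c=M0/2=0, d=(M1−M0)/(6·2)=-17/140, b=Δ0−h0·(2M0+M1)/6=209/70
seg 1: a=2, c=M1/2=-51/70, d=(M2−M1)/(6·1)=1/5, b=Δ1−h1·(2M1+M2)/6=107/70
seg 2: a=3, c=M2/2=-9/70, d=(M3−M2)/(6·2)=3/140, b=Δ2−h2·(2M2+M3)/6=47/70
t_q=7/2 → seg 2, τ=1/2; S=3+47/70·τ+-9/70·τ²+3/140·τ³=529/160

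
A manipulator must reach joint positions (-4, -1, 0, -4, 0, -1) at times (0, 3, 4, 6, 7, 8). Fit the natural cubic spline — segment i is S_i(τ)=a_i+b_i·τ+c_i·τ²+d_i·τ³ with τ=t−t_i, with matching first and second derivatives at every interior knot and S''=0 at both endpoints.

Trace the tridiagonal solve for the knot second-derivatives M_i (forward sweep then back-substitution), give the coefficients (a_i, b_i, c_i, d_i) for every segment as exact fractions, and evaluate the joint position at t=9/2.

  seg 0: a=-4 b=572/953 c=0 d=127/2859
  seg 1: a=-1 b=1715/953 c=381/953 d=-1143/953
  seg 2: a=0 b=-952/953 c=-3048/953 d=2571/1906
  seg 3: a=-4 b=2282/953 c=4665/953 d=-3135/953
  seg 4: a=0 b=2207/953 c=-4740/953 d=1580/953
S(9/2) = -17237/15248

Δ: Δ0=1, Δ1=1, Δ2=-2, Δ3=4, Δ4=-1
row 1: diag=8, rhs=0; c'=1/8, d'=0
row 2: denom=6−1·1/8=47/8; d'=(-18−1·0)/(47/8)=-144/47
row 3: denom=6−2·16/47=250/47; d'=(36−2·-144/47)/(250/47)=198/25
row 4: denom=4−1·47/250=953/250; d'=(-30−1·198/25)/(953/250)=-9480/953
back: M4=-9480/953
back: M3=198/25−47/250·-9480/953=9330/953
back: M2=-144/47−16/47·9330/953=-6096/953
back: M1=0−1/8·-6096/953=762/953
M: M0=0, M1=762/953, M2=-6096/953, M3=9330/953, M4=-9480/953, M5=0
seg 0: a=-4, c=M0/2=0, d=(M1−M0)/(6·3)=127/2859, b=Δ0−h0·(2M0+M1)/6=572/953
seg 1: a=-1, c=M1/2=381/953, d=(M2−M1)/(6·1)=-1143/953, b=Δ1−h1·(2M1+M2)/6=1715/953
seg 2: a=0, c=M2/2=-3048/953, d=(M3−M2)/(6·2)=2571/1906, b=Δ2−h2·(2M2+M3)/6=-952/953
seg 3: a=-4, c=M3/2=4665/953, d=(M4−M3)/(6·1)=-3135/953, b=Δ3−h3·(2M3+M4)/6=2282/953
seg 4: a=0, c=M4/2=-4740/953, d=(M5−M4)/(6·1)=1580/953, b=Δ4−h4·(2M4+M5)/6=2207/953
t_q=9/2 → seg 2, τ=1/2; S=0+-952/953·τ+-3048/953·τ²+2571/1906·τ³=-17237/15248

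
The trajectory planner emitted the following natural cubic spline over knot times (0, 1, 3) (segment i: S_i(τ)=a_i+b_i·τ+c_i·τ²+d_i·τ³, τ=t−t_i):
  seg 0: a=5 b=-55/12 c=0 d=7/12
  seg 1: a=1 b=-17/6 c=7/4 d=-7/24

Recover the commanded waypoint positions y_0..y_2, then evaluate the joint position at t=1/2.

y_0 = S_0(0) = a_0 = 5
y_1 = S_1(0) = a_1 = 1
y_2 = S_1(2) = 0
t_q=1/2 is in segment 0 (τ=1/2); S_0(τ)=89/32

y_0=5 y_1=1 y_2=0
S(1/2) = 89/32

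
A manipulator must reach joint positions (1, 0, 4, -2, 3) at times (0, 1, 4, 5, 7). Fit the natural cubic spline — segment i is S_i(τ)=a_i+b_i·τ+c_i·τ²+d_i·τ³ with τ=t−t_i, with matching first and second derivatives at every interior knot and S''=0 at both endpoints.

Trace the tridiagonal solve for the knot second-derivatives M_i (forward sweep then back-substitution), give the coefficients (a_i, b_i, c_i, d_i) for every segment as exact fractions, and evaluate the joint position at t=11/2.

  seg 0: a=1 b=-505/276 c=0 d=229/276
  seg 1: a=0 b=91/138 c=229/92 d=-625/828
  seg 2: a=4 b=-1321/276 c=-99/23 d=853/276
  seg 3: a=-2 b=-569/138 c=457/92 d=-457/552
S(11/2) = -4303/1472

Δ: Δ0=-1, Δ1=4/3, Δ2=-6, Δ3=5/2
row 1: diag=8, rhs=14; c'=3/8, d'=7/4
row 2: denom=8−3·3/8=55/8; d'=(-44−3·7/4)/(55/8)=-394/55
row 3: denom=6−1·8/55=322/55; d'=(51−1·-394/55)/(322/55)=457/46
back: M3=457/46
back: M2=-394/55−8/55·457/46=-198/23
back: M1=7/4−3/8·-198/23=229/46
M: M0=0, M1=229/46, M2=-198/23, M3=457/46, M4=0
seg 0: a=1, c=M0/2=0, d=(M1−M0)/(6·1)=229/276, b=Δ0−h0·(2M0+M1)/6=-505/276
seg 1: a=0, c=M1/2=229/92, d=(M2−M1)/(6·3)=-625/828, b=Δ1−h1·(2M1+M2)/6=91/138
seg 2: a=4, c=M2/2=-99/23, d=(M3−M2)/(6·1)=853/276, b=Δ2−h2·(2M2+M3)/6=-1321/276
seg 3: a=-2, c=M3/2=457/92, d=(M4−M3)/(6·2)=-457/552, b=Δ3−h3·(2M3+M4)/6=-569/138
t_q=11/2 → seg 3, τ=1/2; S=-2+-569/138·τ+457/92·τ²+-457/552·τ³=-4303/1472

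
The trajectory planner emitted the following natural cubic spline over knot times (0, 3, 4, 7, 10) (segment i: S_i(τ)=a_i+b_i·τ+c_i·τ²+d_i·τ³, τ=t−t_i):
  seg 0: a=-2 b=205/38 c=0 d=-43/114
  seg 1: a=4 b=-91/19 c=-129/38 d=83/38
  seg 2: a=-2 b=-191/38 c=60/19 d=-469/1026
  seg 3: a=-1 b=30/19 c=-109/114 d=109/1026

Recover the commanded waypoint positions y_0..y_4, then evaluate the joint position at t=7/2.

y_0=-2 y_1=4 y_2=-2 y_3=-1 y_4=-2
S(7/2) = 313/304

y_0 = S_0(0) = a_0 = -2
y_1 = S_1(0) = a_1 = 4
y_2 = S_2(0) = a_2 = -2
y_3 = S_3(0) = a_3 = -1
y_4 = S_3(3) = -2
t_q=7/2 is in segment 1 (τ=1/2); S_1(τ)=313/304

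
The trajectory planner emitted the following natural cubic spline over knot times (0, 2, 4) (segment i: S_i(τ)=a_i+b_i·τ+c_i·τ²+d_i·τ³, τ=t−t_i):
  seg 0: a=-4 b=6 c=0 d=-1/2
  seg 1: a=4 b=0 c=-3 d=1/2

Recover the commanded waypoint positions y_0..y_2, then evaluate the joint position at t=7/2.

y_0=-4 y_1=4 y_2=-4
S(7/2) = -17/16

y_0 = S_0(0) = a_0 = -4
y_1 = S_1(0) = a_1 = 4
y_2 = S_1(2) = -4
t_q=7/2 is in segment 1 (τ=3/2); S_1(τ)=-17/16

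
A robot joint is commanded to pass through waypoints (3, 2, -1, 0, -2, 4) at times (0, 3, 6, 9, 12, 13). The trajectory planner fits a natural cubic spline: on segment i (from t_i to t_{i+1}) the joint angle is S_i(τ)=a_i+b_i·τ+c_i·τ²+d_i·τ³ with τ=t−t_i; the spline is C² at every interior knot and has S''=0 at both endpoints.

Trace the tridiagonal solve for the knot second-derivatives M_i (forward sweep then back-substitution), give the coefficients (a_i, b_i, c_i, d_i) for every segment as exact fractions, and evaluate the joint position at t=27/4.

Δ: Δ0=-1/3, Δ1=-1, Δ2=1/3, Δ3=-2/3, Δ4=6
row 1: diag=12, rhs=-4; c'=1/4, d'=-1/3
row 2: denom=12−3·1/4=45/4; d'=(8−3·-1/3)/(45/4)=4/5
row 3: denom=12−3·4/15=56/5; d'=(-6−3·4/5)/(56/5)=-3/4
row 4: denom=8−3·15/56=403/56; d'=(40−3·-3/4)/(403/56)=182/31
back: M4=182/31
back: M3=-3/4−15/56·182/31=-72/31
back: M2=4/5−4/15·-72/31=44/31
back: M1=-1/3−1/4·44/31=-64/93
M: M0=0, M1=-64/93, M2=44/31, M3=-72/31, M4=182/31, M5=0
seg 0: a=3, c=M0/2=0, d=(M1−M0)/(6·3)=-32/837, b=Δ0−h0·(2M0+M1)/6=1/93
seg 1: a=2, c=M1/2=-32/93, d=(M2−M1)/(6·3)=98/837, b=Δ1−h1·(2M1+M2)/6=-95/93
seg 2: a=-1, c=M2/2=22/31, d=(M3−M2)/(6·3)=-58/279, b=Δ2−h2·(2M2+M3)/6=7/93
seg 3: a=0, c=M3/2=-36/31, d=(M4−M3)/(6·3)=127/279, b=Δ3−h3·(2M3+M4)/6=-119/93
seg 4: a=-2, c=M4/2=91/31, d=(M5−M4)/(6·1)=-91/93, b=Δ4−h4·(2M4+M5)/6=376/93
t_q=27/4 → seg 2, τ=3/4; S=-1+7/93·τ+22/31·τ²+-58/279·τ³=-627/992

  seg 0: a=3 b=1/93 c=0 d=-32/837
  seg 1: a=2 b=-95/93 c=-32/93 d=98/837
  seg 2: a=-1 b=7/93 c=22/31 d=-58/279
  seg 3: a=0 b=-119/93 c=-36/31 d=127/279
  seg 4: a=-2 b=376/93 c=91/31 d=-91/93
S(27/4) = -627/992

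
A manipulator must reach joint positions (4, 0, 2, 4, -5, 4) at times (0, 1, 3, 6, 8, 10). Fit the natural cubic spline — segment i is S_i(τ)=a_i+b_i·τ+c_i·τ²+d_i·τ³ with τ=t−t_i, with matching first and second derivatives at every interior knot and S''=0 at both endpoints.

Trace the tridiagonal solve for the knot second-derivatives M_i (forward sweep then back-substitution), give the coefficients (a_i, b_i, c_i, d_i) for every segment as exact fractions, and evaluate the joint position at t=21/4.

Δ: Δ0=-4, Δ1=1, Δ2=2/3, Δ3=-9/2, Δ4=9/2
row 1: diag=6, rhs=30; c'=1/3, d'=5
row 2: denom=10−2·1/3=28/3; d'=(-2−2·5)/(28/3)=-9/7
row 3: denom=10−3·9/28=253/28; d'=(-31−3·-9/7)/(253/28)=-760/253
row 4: denom=8−2·56/253=1912/253; d'=(54−2·-760/253)/(1912/253)=7591/956
back: M4=7591/956
back: M3=-760/253−56/253·7591/956=-1138/239
back: M2=-9/7−9/28·-1138/239=117/478
back: M1=5−1/3·117/478=2351/478
M: M0=0, M1=2351/478, M2=117/478, M3=-1138/239, M4=7591/956, M5=0
seg 0: a=4, c=M0/2=0, d=(M1−M0)/(6·1)=2351/2868, b=Δ0−h0·(2M0+M1)/6=-13823/2868
seg 1: a=0, c=M1/2=2351/956, d=(M2−M1)/(6·2)=-1117/2868, b=Δ1−h1·(2M1+M2)/6=-3385/1434
seg 2: a=2, c=M2/2=117/956, d=(M3−M2)/(6·3)=-2393/8604, b=Δ2−h2·(2M2+M3)/6=4019/1434
seg 3: a=4, c=M3/2=-569/239, d=(M4−M3)/(6·2)=12143/11472, b=Δ3−h3·(2M3+M4)/6=-11393/2868
seg 4: a=-5, c=M4/2=7591/1912, d=(M5−M4)/(6·2)=-7591/11472, b=Δ4−h4·(2M4+M5)/6=-569/717
t_q=21/4 → seg 2, τ=9/4; S=2+4019/1434·τ+117/956·τ²+-2393/8604·τ³=352267/61184

  seg 0: a=4 b=-13823/2868 c=0 d=2351/2868
  seg 1: a=0 b=-3385/1434 c=2351/956 d=-1117/2868
  seg 2: a=2 b=4019/1434 c=117/956 d=-2393/8604
  seg 3: a=4 b=-11393/2868 c=-569/239 d=12143/11472
  seg 4: a=-5 b=-569/717 c=7591/1912 d=-7591/11472
S(21/4) = 352267/61184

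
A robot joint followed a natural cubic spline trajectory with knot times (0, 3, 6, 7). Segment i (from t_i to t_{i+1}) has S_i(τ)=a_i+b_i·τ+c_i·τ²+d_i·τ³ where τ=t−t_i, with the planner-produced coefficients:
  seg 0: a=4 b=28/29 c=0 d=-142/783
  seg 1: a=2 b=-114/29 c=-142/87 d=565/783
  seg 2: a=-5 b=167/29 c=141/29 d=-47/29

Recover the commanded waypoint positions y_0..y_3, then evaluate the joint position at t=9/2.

y_0 = S_0(0) = a_0 = 4
y_1 = S_1(0) = a_1 = 2
y_2 = S_2(0) = a_2 = -5
y_3 = S_2(1) = 4
t_q=9/2 is in segment 1 (τ=3/2); S_1(τ)=-1191/232

y_0=4 y_1=2 y_2=-5 y_3=4
S(9/2) = -1191/232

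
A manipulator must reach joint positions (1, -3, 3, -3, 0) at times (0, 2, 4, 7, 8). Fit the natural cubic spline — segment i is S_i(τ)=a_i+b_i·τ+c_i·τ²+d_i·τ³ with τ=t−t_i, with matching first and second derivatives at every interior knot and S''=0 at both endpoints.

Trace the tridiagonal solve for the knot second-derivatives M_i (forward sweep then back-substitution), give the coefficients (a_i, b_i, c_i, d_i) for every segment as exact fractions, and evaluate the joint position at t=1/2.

  seg 0: a=1 b=-1001/268 c=0 d=465/1072
  seg 1: a=-3 b=197/134 c=1395/536 d=-985/1072
  seg 2: a=3 b=229/268 c=-195/67 d=175/268
  seg 3: a=-3 b=137/134 c=795/268 d=-265/268
S(1/2) = -6975/8576

Δ: Δ0=-2, Δ1=3, Δ2=-2, Δ3=3
row 1: diag=8, rhs=30; c'=1/4, d'=15/4
row 2: denom=10−2·1/4=19/2; d'=(-30−2·15/4)/(19/2)=-75/19
row 3: denom=8−3·6/19=134/19; d'=(30−3·-75/19)/(134/19)=795/134
back: M3=795/134
back: M2=-75/19−6/19·795/134=-390/67
back: M1=15/4−1/4·-390/67=1395/268
M: M0=0, M1=1395/268, M2=-390/67, M3=795/134, M4=0
seg 0: a=1, c=M0/2=0, d=(M1−M0)/(6·2)=465/1072, b=Δ0−h0·(2M0+M1)/6=-1001/268
seg 1: a=-3, c=M1/2=1395/536, d=(M2−M1)/(6·2)=-985/1072, b=Δ1−h1·(2M1+M2)/6=197/134
seg 2: a=3, c=M2/2=-195/67, d=(M3−M2)/(6·3)=175/268, b=Δ2−h2·(2M2+M3)/6=229/268
seg 3: a=-3, c=M3/2=795/268, d=(M4−M3)/(6·1)=-265/268, b=Δ3−h3·(2M3+M4)/6=137/134
t_q=1/2 → seg 0, τ=1/2; S=1+-1001/268·τ+0·τ²+465/1072·τ³=-6975/8576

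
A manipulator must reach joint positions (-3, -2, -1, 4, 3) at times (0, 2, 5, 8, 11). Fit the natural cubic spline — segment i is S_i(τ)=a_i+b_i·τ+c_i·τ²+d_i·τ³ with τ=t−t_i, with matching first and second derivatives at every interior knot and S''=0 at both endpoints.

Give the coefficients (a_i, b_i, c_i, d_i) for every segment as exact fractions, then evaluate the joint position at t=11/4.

Δ: Δ0=1/2, Δ1=1/3, Δ2=5/3, Δ3=-1/3
row 1: diag=10, rhs=-1; c'=3/10, d'=-1/10
row 2: denom=12−3·3/10=111/10; d'=(8−3·-1/10)/(111/10)=83/111
row 3: denom=12−3·10/37=414/37; d'=(-12−3·83/111)/(414/37)=-527/414
back: M3=-527/414
back: M2=83/111−10/37·-527/414=226/207
back: M1=-1/10−3/10·226/207=-59/138
M: M0=0, M1=-59/138, M2=226/207, M3=-527/414, M4=0
seg 0: a=-3, c=M0/2=0, d=(M1−M0)/(6·2)=-59/1656, b=Δ0−h0·(2M0+M1)/6=133/207
seg 1: a=-2, c=M1/2=-59/276, d=(M2−M1)/(6·3)=629/7452, b=Δ1−h1·(2M1+M2)/6=89/414
seg 2: a=-1, c=M2/2=113/207, d=(M3−M2)/(6·3)=-979/7452, b=Δ2−h2·(2M2+M3)/6=1003/828
seg 3: a=4, c=M3/2=-527/828, d=(M4−M3)/(6·3)=527/7452, b=Δ3−h3·(2M3+M4)/6=389/414
t_q=11/4 → seg 1, τ=3/4; S=-2+89/414·τ+-59/276·τ²+629/7452·τ³=-11325/5888

  seg 0: a=-3 b=133/207 c=0 d=-59/1656
  seg 1: a=-2 b=89/414 c=-59/276 d=629/7452
  seg 2: a=-1 b=1003/828 c=113/207 d=-979/7452
  seg 3: a=4 b=389/414 c=-527/828 d=527/7452
S(11/4) = -11325/5888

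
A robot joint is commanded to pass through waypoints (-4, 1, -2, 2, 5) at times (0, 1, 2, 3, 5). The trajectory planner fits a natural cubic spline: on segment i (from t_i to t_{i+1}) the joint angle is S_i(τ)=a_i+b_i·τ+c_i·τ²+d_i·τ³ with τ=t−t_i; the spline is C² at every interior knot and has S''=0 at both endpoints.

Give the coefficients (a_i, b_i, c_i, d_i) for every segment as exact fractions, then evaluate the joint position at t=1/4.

  seg 0: a=-4 b=1317/172 c=0 d=-457/172
  seg 1: a=1 b=-27/86 c=-1371/172 d=909/172
  seg 2: a=-2 b=-69/172 c=339/43 d=-599/172
  seg 3: a=2 b=423/86 c=-441/172 d=147/344
S(1/4) = -23417/11008

Δ: Δ0=5, Δ1=-3, Δ2=4, Δ3=3/2
row 1: diag=4, rhs=-48; c'=1/4, d'=-12
row 2: denom=4−1·1/4=15/4; d'=(42−1·-12)/(15/4)=72/5
row 3: denom=6−1·4/15=86/15; d'=(-15−1·72/5)/(86/15)=-441/86
back: M3=-441/86
back: M2=72/5−4/15·-441/86=678/43
back: M1=-12−1/4·678/43=-1371/86
M: M0=0, M1=-1371/86, M2=678/43, M3=-441/86, M4=0
seg 0: a=-4, c=M0/2=0, d=(M1−M0)/(6·1)=-457/172, b=Δ0−h0·(2M0+M1)/6=1317/172
seg 1: a=1, c=M1/2=-1371/172, d=(M2−M1)/(6·1)=909/172, b=Δ1−h1·(2M1+M2)/6=-27/86
seg 2: a=-2, c=M2/2=339/43, d=(M3−M2)/(6·1)=-599/172, b=Δ2−h2·(2M2+M3)/6=-69/172
seg 3: a=2, c=M3/2=-441/172, d=(M4−M3)/(6·2)=147/344, b=Δ3−h3·(2M3+M4)/6=423/86
t_q=1/4 → seg 0, τ=1/4; S=-4+1317/172·τ+0·τ²+-457/172·τ³=-23417/11008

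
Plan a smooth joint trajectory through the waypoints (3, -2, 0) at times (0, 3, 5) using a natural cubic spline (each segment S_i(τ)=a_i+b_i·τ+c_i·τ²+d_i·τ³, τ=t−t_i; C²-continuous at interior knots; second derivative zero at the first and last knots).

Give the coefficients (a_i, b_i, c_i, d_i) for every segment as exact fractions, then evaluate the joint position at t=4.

  seg 0: a=3 b=-37/15 c=0 d=4/45
  seg 1: a=-2 b=-1/15 c=4/5 d=-2/15
S(4) = -7/5

Δ: Δ0=-5/3, Δ1=1
row 1: diag=10, rhs=16; c'=1/5, d'=8/5
back: M1=8/5
M: M0=0, M1=8/5, M2=0
seg 0: a=3, c=M0/2=0, d=(M1−M0)/(6·3)=4/45, b=Δ0−h0·(2M0+M1)/6=-37/15
seg 1: a=-2, c=M1/2=4/5, d=(M2−M1)/(6·2)=-2/15, b=Δ1−h1·(2M1+M2)/6=-1/15
t_q=4 → seg 1, τ=1; S=-2+-1/15·τ+4/5·τ²+-2/15·τ³=-7/5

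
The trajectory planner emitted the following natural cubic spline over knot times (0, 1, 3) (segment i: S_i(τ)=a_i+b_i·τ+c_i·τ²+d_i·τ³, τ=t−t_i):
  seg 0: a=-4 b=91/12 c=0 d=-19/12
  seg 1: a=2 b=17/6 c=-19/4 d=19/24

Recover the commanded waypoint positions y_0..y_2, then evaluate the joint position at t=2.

y_0=-4 y_1=2 y_2=-5
S(2) = 7/8

y_0 = S_0(0) = a_0 = -4
y_1 = S_1(0) = a_1 = 2
y_2 = S_1(2) = -5
t_q=2 is in segment 1 (τ=1); S_1(τ)=7/8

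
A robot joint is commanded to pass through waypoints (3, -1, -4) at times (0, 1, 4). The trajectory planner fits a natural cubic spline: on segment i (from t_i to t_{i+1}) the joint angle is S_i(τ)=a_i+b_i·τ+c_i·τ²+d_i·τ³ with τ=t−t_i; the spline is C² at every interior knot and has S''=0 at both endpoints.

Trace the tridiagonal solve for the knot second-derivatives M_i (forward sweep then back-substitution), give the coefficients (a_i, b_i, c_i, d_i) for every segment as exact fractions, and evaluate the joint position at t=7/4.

  seg 0: a=3 b=-35/8 c=0 d=3/8
  seg 1: a=-1 b=-13/4 c=9/8 d=-1/8
S(7/4) = -1463/512

Δ: Δ0=-4, Δ1=-1
row 1: diag=8, rhs=18; c'=3/8, d'=9/4
back: M1=9/4
M: M0=0, M1=9/4, M2=0
seg 0: a=3, c=M0/2=0, d=(M1−M0)/(6·1)=3/8, b=Δ0−h0·(2M0+M1)/6=-35/8
seg 1: a=-1, c=M1/2=9/8, d=(M2−M1)/(6·3)=-1/8, b=Δ1−h1·(2M1+M2)/6=-13/4
t_q=7/4 → seg 1, τ=3/4; S=-1+-13/4·τ+9/8·τ²+-1/8·τ³=-1463/512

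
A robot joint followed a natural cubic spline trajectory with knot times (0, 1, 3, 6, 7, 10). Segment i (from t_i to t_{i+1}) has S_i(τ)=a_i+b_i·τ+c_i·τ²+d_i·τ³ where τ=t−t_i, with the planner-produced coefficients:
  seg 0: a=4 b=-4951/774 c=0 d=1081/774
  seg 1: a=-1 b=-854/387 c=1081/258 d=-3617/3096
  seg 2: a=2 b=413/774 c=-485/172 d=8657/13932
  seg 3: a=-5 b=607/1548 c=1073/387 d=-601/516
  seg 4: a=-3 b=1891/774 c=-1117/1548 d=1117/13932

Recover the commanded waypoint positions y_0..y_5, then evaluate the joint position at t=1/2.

y_0 = S_0(0) = a_0 = 4
y_1 = S_1(0) = a_1 = -1
y_2 = S_2(0) = a_2 = 2
y_3 = S_3(0) = a_3 = -5
y_4 = S_4(0) = a_4 = -3
y_5 = S_4(3) = 0
t_q=1/2 is in segment 0 (τ=1/2); S_0(τ)=2015/2064

y_0=4 y_1=-1 y_2=2 y_3=-5 y_4=-3 y_5=0
S(1/2) = 2015/2064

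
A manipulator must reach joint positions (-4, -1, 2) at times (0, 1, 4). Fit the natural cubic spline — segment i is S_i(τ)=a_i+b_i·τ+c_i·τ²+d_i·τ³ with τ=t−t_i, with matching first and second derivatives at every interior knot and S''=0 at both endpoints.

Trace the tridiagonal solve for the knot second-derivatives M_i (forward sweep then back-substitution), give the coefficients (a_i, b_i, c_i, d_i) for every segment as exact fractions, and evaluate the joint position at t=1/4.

Δ: Δ0=3, Δ1=1
row 1: diag=8, rhs=-12; c'=3/8, d'=-3/2
back: M1=-3/2
M: M0=0, M1=-3/2, M2=0
seg 0: a=-4, c=M0/2=0, d=(M1−M0)/(6·1)=-1/4, b=Δ0−h0·(2M0+M1)/6=13/4
seg 1: a=-1, c=M1/2=-3/4, d=(M2−M1)/(6·3)=1/12, b=Δ1−h1·(2M1+M2)/6=5/2
t_q=1/4 → seg 0, τ=1/4; S=-4+13/4·τ+0·τ²+-1/4·τ³=-817/256

  seg 0: a=-4 b=13/4 c=0 d=-1/4
  seg 1: a=-1 b=5/2 c=-3/4 d=1/12
S(1/4) = -817/256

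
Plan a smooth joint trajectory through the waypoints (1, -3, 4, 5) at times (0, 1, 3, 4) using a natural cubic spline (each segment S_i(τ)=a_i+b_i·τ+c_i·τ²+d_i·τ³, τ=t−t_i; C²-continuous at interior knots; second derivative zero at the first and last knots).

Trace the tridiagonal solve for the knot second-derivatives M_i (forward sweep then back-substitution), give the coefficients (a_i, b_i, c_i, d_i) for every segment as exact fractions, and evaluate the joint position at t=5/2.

Δ: Δ0=-4, Δ1=7/2, Δ2=1
row 1: diag=6, rhs=45; c'=1/3, d'=15/2
row 2: denom=6−2·1/3=16/3; d'=(-15−2·15/2)/(16/3)=-45/8
back: M2=-45/8
back: M1=15/2−1/3·-45/8=75/8
M: M0=0, M1=75/8, M2=-45/8, M3=0
seg 0: a=1, c=M0/2=0, d=(M1−M0)/(6·1)=25/16, b=Δ0−h0·(2M0+M1)/6=-89/16
seg 1: a=-3, c=M1/2=75/16, d=(M2−M1)/(6·2)=-5/4, b=Δ1−h1·(2M1+M2)/6=-7/8
seg 2: a=4, c=M2/2=-45/16, d=(M3−M2)/(6·1)=15/16, b=Δ2−h2·(2M2+M3)/6=23/8
t_q=5/2 → seg 1, τ=3/2; S=-3+-7/8·τ+75/16·τ²+-5/4·τ³=129/64

  seg 0: a=1 b=-89/16 c=0 d=25/16
  seg 1: a=-3 b=-7/8 c=75/16 d=-5/4
  seg 2: a=4 b=23/8 c=-45/16 d=15/16
S(5/2) = 129/64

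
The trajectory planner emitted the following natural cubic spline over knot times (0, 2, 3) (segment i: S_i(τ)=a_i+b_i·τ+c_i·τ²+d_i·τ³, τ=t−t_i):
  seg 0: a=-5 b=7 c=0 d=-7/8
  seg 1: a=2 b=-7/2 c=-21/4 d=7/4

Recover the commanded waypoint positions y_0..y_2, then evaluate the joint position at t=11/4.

y_0=-5 y_1=2 y_2=-5
S(11/4) = -727/256

y_0 = S_0(0) = a_0 = -5
y_1 = S_1(0) = a_1 = 2
y_2 = S_1(1) = -5
t_q=11/4 is in segment 1 (τ=3/4); S_1(τ)=-727/256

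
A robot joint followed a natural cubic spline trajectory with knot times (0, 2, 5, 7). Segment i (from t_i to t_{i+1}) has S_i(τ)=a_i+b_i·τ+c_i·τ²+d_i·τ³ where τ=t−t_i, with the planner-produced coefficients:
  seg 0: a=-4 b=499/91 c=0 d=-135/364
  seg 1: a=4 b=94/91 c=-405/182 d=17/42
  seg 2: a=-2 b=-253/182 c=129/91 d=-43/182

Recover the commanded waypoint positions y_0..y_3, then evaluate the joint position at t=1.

y_0=-4 y_1=4 y_2=-2 y_3=-1
S(1) = 405/364

y_0 = S_0(0) = a_0 = -4
y_1 = S_1(0) = a_1 = 4
y_2 = S_2(0) = a_2 = -2
y_3 = S_2(2) = -1
t_q=1 is in segment 0 (τ=1); S_0(τ)=405/364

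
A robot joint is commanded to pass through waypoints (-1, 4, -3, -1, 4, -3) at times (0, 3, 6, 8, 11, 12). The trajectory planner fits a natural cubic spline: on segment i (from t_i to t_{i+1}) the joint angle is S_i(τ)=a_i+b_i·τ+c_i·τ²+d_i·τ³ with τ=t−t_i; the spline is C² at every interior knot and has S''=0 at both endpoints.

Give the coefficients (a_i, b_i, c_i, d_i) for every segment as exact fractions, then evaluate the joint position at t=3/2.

  seg 0: a=-1 b=151/51 c=0 d=-22/153
  seg 1: a=4 b=-47/51 c=-22/17 d=14/51
  seg 2: a=-3 b=-65/51 c=20/17 d=-1/51
  seg 3: a=-1 b=163/51 c=18/17 d=-80/153
  seg 4: a=4 b=-233/51 c=-62/17 d=62/51
S(3/2) = 201/68

Δ: Δ0=5/3, Δ1=-7/3, Δ2=1, Δ3=5/3, Δ4=-7
row 1: diag=12, rhs=-24; c'=1/4, d'=-2
row 2: denom=10−3·1/4=37/4; d'=(20−3·-2)/(37/4)=104/37
row 3: denom=10−2·8/37=354/37; d'=(4−2·104/37)/(354/37)=-10/59
row 4: denom=8−3·37/118=833/118; d'=(-52−3·-10/59)/(833/118)=-124/17
back: M4=-124/17
back: M3=-10/59−37/118·-124/17=36/17
back: M2=104/37−8/37·36/17=40/17
back: M1=-2−1/4·40/17=-44/17
M: M0=0, M1=-44/17, M2=40/17, M3=36/17, M4=-124/17, M5=0
seg 0: a=-1, c=M0/2=0, d=(M1−M0)/(6·3)=-22/153, b=Δ0−h0·(2M0+M1)/6=151/51
seg 1: a=4, c=M1/2=-22/17, d=(M2−M1)/(6·3)=14/51, b=Δ1−h1·(2M1+M2)/6=-47/51
seg 2: a=-3, c=M2/2=20/17, d=(M3−M2)/(6·2)=-1/51, b=Δ2−h2·(2M2+M3)/6=-65/51
seg 3: a=-1, c=M3/2=18/17, d=(M4−M3)/(6·3)=-80/153, b=Δ3−h3·(2M3+M4)/6=163/51
seg 4: a=4, c=M4/2=-62/17, d=(M5−M4)/(6·1)=62/51, b=Δ4−h4·(2M4+M5)/6=-233/51
t_q=3/2 → seg 0, τ=3/2; S=-1+151/51·τ+0·τ²+-22/153·τ³=201/68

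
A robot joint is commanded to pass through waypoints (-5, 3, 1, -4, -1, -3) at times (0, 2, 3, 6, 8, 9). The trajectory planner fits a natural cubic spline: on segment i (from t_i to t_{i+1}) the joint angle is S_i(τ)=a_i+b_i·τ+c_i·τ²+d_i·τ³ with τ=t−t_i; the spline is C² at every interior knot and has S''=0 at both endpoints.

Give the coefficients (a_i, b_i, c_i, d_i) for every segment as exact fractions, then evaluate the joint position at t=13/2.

  seg 0: a=-5 b=10381/1731 c=0 d=-3457/6924
  seg 1: a=3 b=10/1731 c=-3457/1154 d=3427/3462
  seg 2: a=1 b=-10441/3462 c=-15/577 d=183/1154
  seg 3: a=-4 b=1921/1731 c=1617/1154 d=-8351/13848
  seg 4: a=-1 b=-1807/3462 c=-5117/2308 d=5117/6924
S(13/2) = -117069/36928

Δ: Δ0=4, Δ1=-2, Δ2=-5/3, Δ3=3/2, Δ4=-2
row 1: diag=6, rhs=-36; c'=1/6, d'=-6
row 2: denom=8−1·1/6=47/6; d'=(2−1·-6)/(47/6)=48/47
row 3: denom=10−3·18/47=416/47; d'=(19−3·48/47)/(416/47)=749/416
row 4: denom=6−2·47/208=577/104; d'=(-21−2·749/416)/(577/104)=-5117/1154
back: M4=-5117/1154
back: M3=749/416−47/208·-5117/1154=1617/577
back: M2=48/47−18/47·1617/577=-30/577
back: M1=-6−1/6·-30/577=-3457/577
M: M0=0, M1=-3457/577, M2=-30/577, M3=1617/577, M4=-5117/1154, M5=0
seg 0: a=-5, c=M0/2=0, d=(M1−M0)/(6·2)=-3457/6924, b=Δ0−h0·(2M0+M1)/6=10381/1731
seg 1: a=3, c=M1/2=-3457/1154, d=(M2−M1)/(6·1)=3427/3462, b=Δ1−h1·(2M1+M2)/6=10/1731
seg 2: a=1, c=M2/2=-15/577, d=(M3−M2)/(6·3)=183/1154, b=Δ2−h2·(2M2+M3)/6=-10441/3462
seg 3: a=-4, c=M3/2=1617/1154, d=(M4−M3)/(6·2)=-8351/13848, b=Δ3−h3·(2M3+M4)/6=1921/1731
seg 4: a=-1, c=M4/2=-5117/2308, d=(M5−M4)/(6·1)=5117/6924, b=Δ4−h4·(2M4+M5)/6=-1807/3462
t_q=13/2 → seg 3, τ=1/2; S=-4+1921/1731·τ+1617/1154·τ²+-8351/13848·τ³=-117069/36928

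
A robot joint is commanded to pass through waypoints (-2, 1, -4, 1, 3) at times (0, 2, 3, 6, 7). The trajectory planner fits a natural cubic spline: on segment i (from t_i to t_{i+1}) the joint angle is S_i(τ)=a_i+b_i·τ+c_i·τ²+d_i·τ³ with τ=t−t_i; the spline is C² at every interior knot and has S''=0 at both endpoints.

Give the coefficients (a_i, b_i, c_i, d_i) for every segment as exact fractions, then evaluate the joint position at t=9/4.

  seg 0: a=-2 b=1954/483 c=0 d=-2459/3864
  seg 1: a=1 b=-3469/966 c=-2459/644 d=665/276
  seg 2: a=-4 b=-7727/1932 c=549/161 d=-2939/5796
  seg 3: a=1 b=2675/966 c=-743/644 d=743/1932
S(9/4) = -177/1792

Δ: Δ0=3/2, Δ1=-5, Δ2=5/3, Δ3=2
row 1: diag=6, rhs=-39; c'=1/6, d'=-13/2
row 2: denom=8−1·1/6=47/6; d'=(40−1·-13/2)/(47/6)=279/47
row 3: denom=8−3·18/47=322/47; d'=(2−3·279/47)/(322/47)=-743/322
back: M3=-743/322
back: M2=279/47−18/47·-743/322=1098/161
back: M1=-13/2−1/6·1098/161=-2459/322
M: M0=0, M1=-2459/322, M2=1098/161, M3=-743/322, M4=0
seg 0: a=-2, c=M0/2=0, d=(M1−M0)/(6·2)=-2459/3864, b=Δ0−h0·(2M0+M1)/6=1954/483
seg 1: a=1, c=M1/2=-2459/644, d=(M2−M1)/(6·1)=665/276, b=Δ1−h1·(2M1+M2)/6=-3469/966
seg 2: a=-4, c=M2/2=549/161, d=(M3−M2)/(6·3)=-2939/5796, b=Δ2−h2·(2M2+M3)/6=-7727/1932
seg 3: a=1, c=M3/2=-743/644, d=(M4−M3)/(6·1)=743/1932, b=Δ3−h3·(2M3+M4)/6=2675/966
t_q=9/4 → seg 1, τ=1/4; S=1+-3469/966·τ+-2459/644·τ²+665/276·τ³=-177/1792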